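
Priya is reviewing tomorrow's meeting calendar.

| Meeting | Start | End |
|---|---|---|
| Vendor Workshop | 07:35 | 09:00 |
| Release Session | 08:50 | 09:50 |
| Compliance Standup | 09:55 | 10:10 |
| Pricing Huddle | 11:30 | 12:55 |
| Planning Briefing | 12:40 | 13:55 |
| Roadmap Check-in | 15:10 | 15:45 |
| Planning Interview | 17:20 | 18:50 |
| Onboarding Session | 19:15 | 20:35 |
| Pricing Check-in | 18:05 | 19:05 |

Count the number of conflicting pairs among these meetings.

3

Sorted by start: Vendor Workshop, Release Session, Compliance Standup, Pricing Huddle, Planning Briefing, Roadmap Check-in, Planning Interview, Pricing Check-in, Onboarding Session.
Release Session starts before Vendor Workshop ends → Vendor Workshop and Release Session overlap.
Compliance Standup starts after Vendor Workshop ends, so Vendor Workshop has no further overlaps.
Compliance Standup starts after Release Session ends, so Release Session has no further overlaps.
Pricing Huddle starts after Compliance Standup ends, so Compliance Standup has no further overlaps.
Planning Briefing starts before Pricing Huddle ends → Pricing Huddle and Planning Briefing overlap.
Roadmap Check-in starts after Pricing Huddle ends, so Pricing Huddle has no further overlaps.
Roadmap Check-in starts after Planning Briefing ends, so Planning Briefing has no further overlaps.
Planning Interview starts after Roadmap Check-in ends, so Roadmap Check-in has no further overlaps.
Pricing Check-in starts before Planning Interview ends → Planning Interview and Pricing Check-in overlap.
Onboarding Session starts after Planning Interview ends.
Onboarding Session starts after Pricing Check-in ends.
Overlapping pairs: Planning Briefing & Pricing Huddle, Planning Interview & Pricing Check-in, Release Session & Vendor Workshop — 3 in total.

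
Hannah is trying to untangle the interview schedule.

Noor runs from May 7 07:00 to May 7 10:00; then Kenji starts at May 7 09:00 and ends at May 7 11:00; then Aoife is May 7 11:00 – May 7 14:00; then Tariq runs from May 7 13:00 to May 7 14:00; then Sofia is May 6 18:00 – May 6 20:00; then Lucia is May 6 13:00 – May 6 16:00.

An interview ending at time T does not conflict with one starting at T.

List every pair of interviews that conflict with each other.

Aoife & Tariq, Kenji & Noor

Two intervals overlap when each starts before the other ends.
Sorted by start: Lucia, Sofia, Noor, Kenji, Aoife, Tariq.
Sofia starts after Lucia ends; Lucia is clear from here.
Noor starts after Sofia ends; Sofia is clear from here.
Kenji starts before Noor ends → Noor and Kenji overlap.
Aoife starts after Noor ends; Noor is clear from here.
Aoife starts exactly when Kenji ends (back-to-back, no overlap); Kenji is clear from here.
Tariq starts before Aoife ends → Aoife and Tariq overlap.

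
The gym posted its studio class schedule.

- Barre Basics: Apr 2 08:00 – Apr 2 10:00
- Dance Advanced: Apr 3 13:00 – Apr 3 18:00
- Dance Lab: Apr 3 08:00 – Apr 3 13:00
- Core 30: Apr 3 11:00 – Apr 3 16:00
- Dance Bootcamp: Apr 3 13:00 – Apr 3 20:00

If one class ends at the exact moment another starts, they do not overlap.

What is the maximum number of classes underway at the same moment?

Walk through starts and ends in time order (an end at T is processed before a start at T):
Apr 2 08:00 start Barre Basics → 1
Apr 2 10:00 end Barre Basics → 0
Apr 3 08:00 start Dance Lab → 1
Apr 3 11:00 start Core 30 → 2
Apr 3 13:00 end Dance Lab → 1
Apr 3 13:00 start Dance Advanced → 2
Apr 3 13:00 start Dance Bootcamp → 3
Apr 3 16:00 end Core 30 → 2
Apr 3 18:00 end Dance Advanced → 1
Apr 3 20:00 end Dance Bootcamp → 0
Peak is 3, at Apr 3 13:00 (Core 30, Dance Advanced, Dance Bootcamp).

3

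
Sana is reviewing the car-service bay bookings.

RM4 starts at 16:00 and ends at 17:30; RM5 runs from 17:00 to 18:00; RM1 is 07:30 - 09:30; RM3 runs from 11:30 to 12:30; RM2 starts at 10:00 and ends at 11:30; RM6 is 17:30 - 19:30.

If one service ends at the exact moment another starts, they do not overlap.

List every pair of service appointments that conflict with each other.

Sorted by start: RM1, RM2, RM3, RM4, RM5, RM6.
RM2 starts after RM1 ends; RM1 is clear from here.
RM3 starts exactly when RM2 ends (back-to-back, no overlap); RM2 is clear from here.
RM4 starts after RM3 ends; RM3 is clear from here.
RM5 starts before RM4 ends → RM4 and RM5 overlap.
RM6 starts exactly when RM4 ends (back-to-back, no overlap).
RM6 starts before RM5 ends → RM5 and RM6 overlap.

RM4 & RM5, RM5 & RM6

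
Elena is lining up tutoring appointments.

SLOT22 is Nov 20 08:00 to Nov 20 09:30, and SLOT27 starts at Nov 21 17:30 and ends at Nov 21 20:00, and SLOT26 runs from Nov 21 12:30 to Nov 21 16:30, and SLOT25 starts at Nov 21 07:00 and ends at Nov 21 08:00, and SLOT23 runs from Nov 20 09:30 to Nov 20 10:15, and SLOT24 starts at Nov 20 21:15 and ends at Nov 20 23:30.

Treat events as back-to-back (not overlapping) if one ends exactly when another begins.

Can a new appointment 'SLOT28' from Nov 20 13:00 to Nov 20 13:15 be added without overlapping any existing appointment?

Yes — the slot is free

SLOT22: ends Nov 20 09:30 at or before SLOT28 starts Nov 20 13:00 → clear.
SLOT23: ends Nov 20 10:15 at or before SLOT28 starts Nov 20 13:00 → clear.
SLOT24: starts Nov 20 21:15 at or after SLOT28 ends Nov 20 13:15 → clear.
SLOT25: starts Nov 21 07:00 at or after SLOT28 ends Nov 20 13:15 → clear.
SLOT26: starts Nov 21 12:30 at or after SLOT28 ends Nov 20 13:15 → clear.
SLOT27: starts Nov 21 17:30 at or after SLOT28 ends Nov 20 13:15 → clear.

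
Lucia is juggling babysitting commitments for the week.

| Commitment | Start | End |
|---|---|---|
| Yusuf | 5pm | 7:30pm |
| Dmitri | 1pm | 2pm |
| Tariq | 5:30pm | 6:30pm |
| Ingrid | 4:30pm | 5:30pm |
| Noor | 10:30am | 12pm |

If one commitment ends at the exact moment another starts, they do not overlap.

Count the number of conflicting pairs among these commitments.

2

Two intervals overlap when each starts before the other ends.
Sorted by start: Noor, Dmitri, Ingrid, Yusuf, Tariq.
Dmitri starts after Noor ends; Noor is clear from here.
Ingrid starts after Dmitri ends; Dmitri is clear from here.
Yusuf starts before Ingrid ends → Ingrid and Yusuf overlap.
Tariq starts exactly when Ingrid ends (back-to-back, no overlap).
Tariq starts before Yusuf ends → Yusuf and Tariq overlap.
Overlapping pairs: Ingrid & Yusuf, Tariq & Yusuf — 2 in total.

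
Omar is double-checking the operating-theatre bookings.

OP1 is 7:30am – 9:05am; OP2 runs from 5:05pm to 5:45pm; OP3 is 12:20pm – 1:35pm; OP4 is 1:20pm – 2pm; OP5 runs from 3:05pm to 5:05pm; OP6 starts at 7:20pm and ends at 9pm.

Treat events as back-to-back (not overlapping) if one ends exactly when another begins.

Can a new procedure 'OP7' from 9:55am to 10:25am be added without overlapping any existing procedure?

Yes — the slot is free

OP1: ends 9:05am at or before OP7 starts 9:55am → clear.
OP3: starts 12:20pm at or after OP7 ends 10:25am → clear.
OP4: starts 1:20pm at or after OP7 ends 10:25am → clear.
OP5: starts 3:05pm at or after OP7 ends 10:25am → clear.
OP2: starts 5:05pm at or after OP7 ends 10:25am → clear.
OP6: starts 7:20pm at or after OP7 ends 10:25am → clear.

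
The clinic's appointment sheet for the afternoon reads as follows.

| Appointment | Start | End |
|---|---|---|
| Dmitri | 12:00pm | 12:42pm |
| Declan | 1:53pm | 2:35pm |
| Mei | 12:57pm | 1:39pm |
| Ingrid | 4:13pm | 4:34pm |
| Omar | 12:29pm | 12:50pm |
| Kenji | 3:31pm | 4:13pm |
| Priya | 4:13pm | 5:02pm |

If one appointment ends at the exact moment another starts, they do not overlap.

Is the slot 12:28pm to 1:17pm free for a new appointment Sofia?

No — it overlaps Dmitri, Mei, Omar

Dmitri: starts 12:00pm before Sofia ends 1:17pm, and ends 12:42pm after Sofia starts 12:28pm → overlap.
Omar: starts 12:29pm before Sofia ends 1:17pm, and ends 12:50pm after Sofia starts 12:28pm → overlap.
Mei: starts 12:57pm before Sofia ends 1:17pm, and ends 1:39pm after Sofia starts 12:28pm → overlap.
Declan: starts 1:53pm at or after Sofia ends 1:17pm → clear.
Kenji: starts 3:31pm at or after Sofia ends 1:17pm → clear.
Priya: starts 4:13pm at or after Sofia ends 1:17pm → clear.
Ingrid: starts 4:13pm at or after Sofia ends 1:17pm → clear.
Sofia overlaps Dmitri, Omar, Mei.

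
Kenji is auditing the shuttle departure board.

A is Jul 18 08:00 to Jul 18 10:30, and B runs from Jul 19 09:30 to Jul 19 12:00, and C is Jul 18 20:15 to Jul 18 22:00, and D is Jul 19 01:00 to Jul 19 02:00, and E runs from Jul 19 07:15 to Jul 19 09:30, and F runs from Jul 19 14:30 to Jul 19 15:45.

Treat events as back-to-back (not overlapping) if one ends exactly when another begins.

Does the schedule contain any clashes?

No

Sorted by start: A, C, D, E, B, F.
C starts after A ends, so A has no further overlaps.
D starts after C ends, so C has no further overlaps.
E starts after D ends, so D has no further overlaps.
B starts exactly when E ends (back-to-back, no overlap), so E has no further overlaps.
F starts after B ends.
Every pair is clear; the schedule has no overlaps.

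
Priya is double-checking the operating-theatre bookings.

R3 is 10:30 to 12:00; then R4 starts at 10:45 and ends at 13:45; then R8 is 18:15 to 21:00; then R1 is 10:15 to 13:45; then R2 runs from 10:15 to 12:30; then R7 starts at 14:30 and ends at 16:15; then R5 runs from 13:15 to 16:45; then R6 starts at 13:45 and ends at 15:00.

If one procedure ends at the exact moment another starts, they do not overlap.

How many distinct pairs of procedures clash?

11

Sorted by start: R1, R2, R3, R4, R5, R6, R7, R8.
R2 starts before R1 ends → R1 and R2 overlap.
R3 starts before R1 ends → R1 and R3 overlap.
R4 starts before R1 ends → R1 and R4 overlap.
R5 starts before R1 ends → R1 and R5 overlap.
R6 starts exactly when R1 ends (back-to-back, no overlap); R1 is clear from here.
R3 starts before R2 ends → R2 and R3 overlap.
R4 starts before R2 ends → R2 and R4 overlap.
R5 starts after R2 ends; R2 is clear from here.
R4 starts before R3 ends → R3 and R4 overlap.
R5 starts after R3 ends; R3 is clear from here.
R5 starts before R4 ends → R4 and R5 overlap.
R6 starts exactly when R4 ends (back-to-back, no overlap); R4 is clear from here.
R6 starts before R5 ends → R5 and R6 overlap.
R7 starts before R5 ends → R5 and R7 overlap.
R8 starts after R5 ends.
R7 starts before R6 ends → R6 and R7 overlap.
R8 starts after R6 ends.
R8 starts after R7 ends.
Overlapping pairs: R1 & R2, R1 & R3, R1 & R4, R1 & R5, R2 & R3, R2 & R4, R3 & R4, R4 & R5, R5 & R6, R5 & R7, R6 & R7 — 11 in total.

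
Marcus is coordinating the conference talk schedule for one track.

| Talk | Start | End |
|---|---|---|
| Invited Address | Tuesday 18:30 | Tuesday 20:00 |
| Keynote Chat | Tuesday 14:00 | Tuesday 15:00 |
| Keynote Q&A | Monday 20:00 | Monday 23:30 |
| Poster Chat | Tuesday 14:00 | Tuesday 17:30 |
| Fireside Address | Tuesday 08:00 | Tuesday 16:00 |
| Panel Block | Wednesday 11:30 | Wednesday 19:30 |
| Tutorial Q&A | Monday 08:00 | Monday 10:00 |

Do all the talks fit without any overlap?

Check each pair: they overlap iff neither finishes before the other starts.
Sorted by start: Tutorial Q&A, Keynote Q&A, Fireside Address, Poster Chat, Keynote Chat, Invited Address, Panel Block.
Keynote Q&A starts after Tutorial Q&A ends, so nothing later overlaps Tutorial Q&A either.
Fireside Address starts after Keynote Q&A ends, so nothing later overlaps Keynote Q&A either.
Poster Chat starts before Fireside Address ends → Fireside Address and Poster Chat overlap.
That's a conflict, so the schedule is not conflict-free.

No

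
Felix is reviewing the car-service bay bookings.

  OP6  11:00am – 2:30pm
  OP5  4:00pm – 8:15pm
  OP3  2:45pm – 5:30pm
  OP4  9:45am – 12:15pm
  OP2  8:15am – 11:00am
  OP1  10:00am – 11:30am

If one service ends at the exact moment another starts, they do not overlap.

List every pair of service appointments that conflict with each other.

Sorted by start: OP2, OP4, OP1, OP6, OP3, OP5.
OP4 starts before OP2 ends → OP2 and OP4 overlap.
OP1 starts before OP2 ends → OP2 and OP1 overlap.
OP6 starts exactly when OP2 ends (back-to-back, no overlap) — done with OP2.
OP1 starts before OP4 ends → OP4 and OP1 overlap.
OP6 starts before OP4 ends → OP4 and OP6 overlap.
OP3 starts after OP4 ends — done with OP4.
OP6 starts before OP1 ends → OP1 and OP6 overlap.
OP3 starts after OP1 ends — done with OP1.
OP3 starts after OP6 ends — done with OP6.
OP5 starts before OP3 ends → OP3 and OP5 overlap.

OP1 & OP2, OP1 & OP4, OP1 & OP6, OP2 & OP4, OP3 & OP5, OP4 & OP6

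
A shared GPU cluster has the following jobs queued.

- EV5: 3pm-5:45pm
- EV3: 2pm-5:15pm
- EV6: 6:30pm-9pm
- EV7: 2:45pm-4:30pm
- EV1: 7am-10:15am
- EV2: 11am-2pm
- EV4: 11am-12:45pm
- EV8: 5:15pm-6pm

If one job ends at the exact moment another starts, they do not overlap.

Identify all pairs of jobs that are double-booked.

Sorted by start: EV1, EV2, EV4, EV3, EV7, EV5, EV8, EV6.
EV2 starts after EV1 ends — done with EV1.
EV4 starts before EV2 ends → EV2 and EV4 overlap.
EV3 starts exactly when EV2 ends (back-to-back, no overlap) — done with EV2.
EV3 starts after EV4 ends — done with EV4.
EV7 starts before EV3 ends → EV3 and EV7 overlap.
EV5 starts before EV3 ends → EV3 and EV5 overlap.
EV8 starts exactly when EV3 ends (back-to-back, no overlap) — done with EV3.
EV5 starts before EV7 ends → EV7 and EV5 overlap.
EV8 starts after EV7 ends — done with EV7.
EV8 starts before EV5 ends → EV5 and EV8 overlap.
EV6 starts after EV5 ends.
EV6 starts after EV8 ends.

EV2 & EV4, EV3 & EV5, EV3 & EV7, EV5 & EV7, EV5 & EV8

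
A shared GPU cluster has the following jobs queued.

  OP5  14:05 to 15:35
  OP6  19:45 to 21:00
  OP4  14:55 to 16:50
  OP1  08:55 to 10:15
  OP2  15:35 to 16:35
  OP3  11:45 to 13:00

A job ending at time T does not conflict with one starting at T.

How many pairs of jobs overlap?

2

Sorted by start: OP1, OP3, OP5, OP4, OP2, OP6.
OP3 starts after OP1 ends; OP1 is clear from here.
OP5 starts after OP3 ends; OP3 is clear from here.
OP4 starts before OP5 ends → OP5 and OP4 overlap.
OP2 starts exactly when OP5 ends (back-to-back, no overlap); OP5 is clear from here.
OP2 starts before OP4 ends → OP4 and OP2 overlap.
OP6 starts after OP4 ends.
OP6 starts after OP2 ends.
Overlapping pairs: OP2 & OP4, OP4 & OP5 — 2 in total.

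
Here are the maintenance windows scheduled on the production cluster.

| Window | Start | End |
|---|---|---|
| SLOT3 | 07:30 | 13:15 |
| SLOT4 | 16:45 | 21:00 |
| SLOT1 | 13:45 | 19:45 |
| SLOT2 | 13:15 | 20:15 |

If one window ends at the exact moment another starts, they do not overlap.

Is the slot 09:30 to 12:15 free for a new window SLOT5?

No — it overlaps SLOT3

SLOT3: starts 07:30 before SLOT5 ends 12:15, and ends 13:15 after SLOT5 starts 09:30 → overlap.
SLOT2: starts 13:15 at or after SLOT5 ends 12:15 → clear.
SLOT1: starts 13:45 at or after SLOT5 ends 12:15 → clear.
SLOT4: starts 16:45 at or after SLOT5 ends 12:15 → clear.
SLOT5 overlaps SLOT3.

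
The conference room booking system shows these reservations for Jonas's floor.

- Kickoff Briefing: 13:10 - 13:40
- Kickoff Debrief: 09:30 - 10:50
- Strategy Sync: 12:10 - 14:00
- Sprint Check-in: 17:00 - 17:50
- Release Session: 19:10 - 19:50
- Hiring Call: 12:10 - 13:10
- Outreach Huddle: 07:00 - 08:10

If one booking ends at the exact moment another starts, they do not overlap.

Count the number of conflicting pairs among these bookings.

Sorted by start: Outreach Huddle, Kickoff Debrief, Strategy Sync, Hiring Call, Kickoff Briefing, Sprint Check-in, Release Session.
Kickoff Debrief starts after Outreach Huddle ends; Outreach Huddle is clear from here.
Strategy Sync starts after Kickoff Debrief ends; Kickoff Debrief is clear from here.
Hiring Call starts before Strategy Sync ends → Strategy Sync and Hiring Call overlap.
Kickoff Briefing starts before Strategy Sync ends → Strategy Sync and Kickoff Briefing overlap.
Sprint Check-in starts after Strategy Sync ends; Strategy Sync is clear from here.
Kickoff Briefing starts exactly when Hiring Call ends (back-to-back, no overlap); Hiring Call is clear from here.
Sprint Check-in starts after Kickoff Briefing ends; Kickoff Briefing is clear from here.
Release Session starts after Sprint Check-in ends.
Overlapping pairs: Hiring Call & Strategy Sync, Kickoff Briefing & Strategy Sync — 2 in total.

2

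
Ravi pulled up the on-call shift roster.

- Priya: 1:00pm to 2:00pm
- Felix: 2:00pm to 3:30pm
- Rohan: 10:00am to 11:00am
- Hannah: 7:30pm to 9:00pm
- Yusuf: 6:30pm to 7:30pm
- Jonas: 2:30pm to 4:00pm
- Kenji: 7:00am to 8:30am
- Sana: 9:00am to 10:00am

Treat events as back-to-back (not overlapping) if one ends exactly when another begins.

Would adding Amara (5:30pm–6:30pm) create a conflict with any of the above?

No — it doesn't clash with anything

Kenji: ends 8:30am at or before Amara starts 5:30pm → clear.
Sana: ends 10:00am at or before Amara starts 5:30pm → clear.
Rohan: ends 11:00am at or before Amara starts 5:30pm → clear.
Priya: ends 2:00pm at or before Amara starts 5:30pm → clear.
Felix: ends 3:30pm at or before Amara starts 5:30pm → clear.
Jonas: ends 4:00pm at or before Amara starts 5:30pm → clear.
Yusuf: starts 6:30pm at or after Amara ends 6:30pm → clear.
Hannah: starts 7:30pm at or after Amara ends 6:30pm → clear.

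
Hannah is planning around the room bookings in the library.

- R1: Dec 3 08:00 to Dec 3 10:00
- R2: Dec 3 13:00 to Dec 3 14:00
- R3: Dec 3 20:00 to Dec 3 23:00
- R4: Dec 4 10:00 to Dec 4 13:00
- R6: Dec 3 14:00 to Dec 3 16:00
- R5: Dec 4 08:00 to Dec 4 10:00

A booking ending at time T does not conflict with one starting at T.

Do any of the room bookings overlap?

No

Two intervals overlap when each starts before the other ends.
Sorted by start: R1, R2, R6, R3, R5, R4.
R2 starts after R1 ends; R1 is clear from here.
R6 starts exactly when R2 ends (back-to-back, no overlap); R2 is clear from here.
R3 starts after R6 ends; R6 is clear from here.
R5 starts after R3 ends; R3 is clear from here.
R4 starts exactly when R5 ends (back-to-back, no overlap).
Every pair is clear; the schedule has no overlaps.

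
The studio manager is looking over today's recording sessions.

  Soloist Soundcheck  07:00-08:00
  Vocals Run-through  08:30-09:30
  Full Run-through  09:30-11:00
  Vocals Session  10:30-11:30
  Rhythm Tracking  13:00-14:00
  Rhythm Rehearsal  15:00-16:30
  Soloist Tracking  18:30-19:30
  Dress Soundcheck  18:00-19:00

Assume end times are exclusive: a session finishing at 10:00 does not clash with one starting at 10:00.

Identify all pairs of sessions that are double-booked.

Dress Soundcheck & Soloist Tracking, Full Run-through & Vocals Session

Sorted by start: Soloist Soundcheck, Vocals Run-through, Full Run-through, Vocals Session, Rhythm Tracking, Rhythm Rehearsal, Dress Soundcheck, Soloist Tracking.
Vocals Run-through starts after Soloist Soundcheck ends, so nothing later overlaps Soloist Soundcheck either.
Full Run-through starts exactly when Vocals Run-through ends (back-to-back, no overlap), so nothing later overlaps Vocals Run-through either.
Vocals Session starts before Full Run-through ends → Full Run-through and Vocals Session overlap.
Rhythm Tracking starts after Full Run-through ends, so nothing later overlaps Full Run-through either.
Rhythm Tracking starts after Vocals Session ends, so nothing later overlaps Vocals Session either.
Rhythm Rehearsal starts after Rhythm Tracking ends, so nothing later overlaps Rhythm Tracking either.
Dress Soundcheck starts after Rhythm Rehearsal ends, so nothing later overlaps Rhythm Rehearsal either.
Soloist Tracking starts before Dress Soundcheck ends → Dress Soundcheck and Soloist Tracking overlap.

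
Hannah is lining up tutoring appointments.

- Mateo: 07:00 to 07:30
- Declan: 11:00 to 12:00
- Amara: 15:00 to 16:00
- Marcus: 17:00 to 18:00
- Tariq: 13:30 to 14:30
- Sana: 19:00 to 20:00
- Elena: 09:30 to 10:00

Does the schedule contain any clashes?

No

Sorted by start: Mateo, Elena, Declan, Tariq, Amara, Marcus, Sana.
Elena starts after Mateo ends, so Mateo has no further overlaps.
Declan starts after Elena ends, so Elena has no further overlaps.
Tariq starts after Declan ends, so Declan has no further overlaps.
Amara starts after Tariq ends, so Tariq has no further overlaps.
Marcus starts after Amara ends, so Amara has no further overlaps.
Sana starts after Marcus ends.
Every pair is clear; the schedule has no overlaps.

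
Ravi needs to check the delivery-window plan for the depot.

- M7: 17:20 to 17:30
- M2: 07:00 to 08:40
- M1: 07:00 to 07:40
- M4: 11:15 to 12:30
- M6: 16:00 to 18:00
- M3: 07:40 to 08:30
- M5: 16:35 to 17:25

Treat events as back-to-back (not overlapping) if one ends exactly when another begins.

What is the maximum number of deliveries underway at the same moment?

3

Sweep the timeline, counting +1 at each start and −1 at each end (ends before starts at a tie):
07:00 start M1 → 1
07:00 start M2 → 2
07:40 end M1 → 1
07:40 start M3 → 2
08:30 end M3 → 1
08:40 end M2 → 0
11:15 start M4 → 1
12:30 end M4 → 0
16:00 start M6 → 1
16:35 start M5 → 2
17:20 start M7 → 3
17:25 end M5 → 2
17:30 end M7 → 1
18:00 end M6 → 0
Peak is 3, at 17:20 (M5, M6, M7).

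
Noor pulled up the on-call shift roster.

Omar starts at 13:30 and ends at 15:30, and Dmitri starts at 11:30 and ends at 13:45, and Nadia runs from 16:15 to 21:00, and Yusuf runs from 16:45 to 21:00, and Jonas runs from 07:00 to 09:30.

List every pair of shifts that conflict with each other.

Dmitri & Omar, Nadia & Yusuf

Sorted by start: Jonas, Dmitri, Omar, Nadia, Yusuf.
Dmitri starts after Jonas ends — done with Jonas.
Omar starts before Dmitri ends → Dmitri and Omar overlap.
Nadia starts after Dmitri ends — done with Dmitri.
Nadia starts after Omar ends — done with Omar.
Yusuf starts before Nadia ends → Nadia and Yusuf overlap.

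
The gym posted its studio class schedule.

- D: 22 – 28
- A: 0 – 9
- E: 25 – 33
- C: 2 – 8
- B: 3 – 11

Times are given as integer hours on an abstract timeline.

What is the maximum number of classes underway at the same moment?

Walk through starts and ends in time order (an end at T is processed before a start at T):
0 start A → 1
2 start C → 2
3 start B → 3
8 end C → 2
9 end A → 1
11 end B → 0
22 start D → 1
25 start E → 2
28 end D → 1
33 end E → 0
Peak is 3, at 3 (A, B, C).

3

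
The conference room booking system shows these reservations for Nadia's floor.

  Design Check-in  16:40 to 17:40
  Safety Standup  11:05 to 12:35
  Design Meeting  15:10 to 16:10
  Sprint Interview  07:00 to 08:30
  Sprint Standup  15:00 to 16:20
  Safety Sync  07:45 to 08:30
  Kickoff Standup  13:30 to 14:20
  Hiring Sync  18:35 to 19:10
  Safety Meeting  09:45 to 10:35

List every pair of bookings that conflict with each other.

Design Meeting & Sprint Standup, Safety Sync & Sprint Interview

Sorted by start: Sprint Interview, Safety Sync, Safety Meeting, Safety Standup, Kickoff Standup, Sprint Standup, Design Meeting, Design Check-in, Hiring Sync.
Safety Sync starts before Sprint Interview ends → Sprint Interview and Safety Sync overlap.
Safety Meeting starts after Sprint Interview ends; Sprint Interview is clear from here.
Safety Meeting starts after Safety Sync ends; Safety Sync is clear from here.
Safety Standup starts after Safety Meeting ends; Safety Meeting is clear from here.
Kickoff Standup starts after Safety Standup ends; Safety Standup is clear from here.
Sprint Standup starts after Kickoff Standup ends; Kickoff Standup is clear from here.
Design Meeting starts before Sprint Standup ends → Sprint Standup and Design Meeting overlap.
Design Check-in starts after Sprint Standup ends; Sprint Standup is clear from here.
Design Check-in starts after Design Meeting ends; Design Meeting is clear from here.
Hiring Sync starts after Design Check-in ends.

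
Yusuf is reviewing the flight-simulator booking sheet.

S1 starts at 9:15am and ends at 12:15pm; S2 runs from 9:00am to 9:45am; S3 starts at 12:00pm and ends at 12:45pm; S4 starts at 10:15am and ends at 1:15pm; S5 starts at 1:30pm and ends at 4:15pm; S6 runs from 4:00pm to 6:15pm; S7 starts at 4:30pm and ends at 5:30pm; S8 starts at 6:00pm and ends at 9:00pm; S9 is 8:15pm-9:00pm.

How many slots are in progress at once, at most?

3

Sweep the timeline, counting +1 at each start and −1 at each end (ends before starts at a tie):
9:00am start S2 → 1
9:15am start S1 → 2
9:45am end S2 → 1
10:15am start S4 → 2
12:00pm start S3 → 3
12:15pm end S1 → 2
12:45pm end S3 → 1
1:15pm end S4 → 0
1:30pm start S5 → 1
4:00pm start S6 → 2
4:15pm end S5 → 1
4:30pm start S7 → 2
5:30pm end S7 → 1
6:00pm start S8 → 2
6:15pm end S6 → 1
8:15pm start S9 → 2
9:00pm end S8 → 1
9:00pm end S9 → 0
Peak is 3, at 12:00pm (S1, S3, S4).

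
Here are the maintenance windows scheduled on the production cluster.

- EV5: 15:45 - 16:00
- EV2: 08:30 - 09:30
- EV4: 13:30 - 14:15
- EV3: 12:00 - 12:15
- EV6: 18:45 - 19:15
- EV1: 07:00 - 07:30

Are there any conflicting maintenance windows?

Check each pair: they overlap iff neither finishes before the other starts.
Sorted by start: EV1, EV2, EV3, EV4, EV5, EV6.
EV2 starts after EV1 ends — done with EV1.
EV3 starts after EV2 ends — done with EV2.
EV4 starts after EV3 ends — done with EV3.
EV5 starts after EV4 ends — done with EV4.
EV6 starts after EV5 ends.
Every pair is clear; the schedule has no overlaps.

No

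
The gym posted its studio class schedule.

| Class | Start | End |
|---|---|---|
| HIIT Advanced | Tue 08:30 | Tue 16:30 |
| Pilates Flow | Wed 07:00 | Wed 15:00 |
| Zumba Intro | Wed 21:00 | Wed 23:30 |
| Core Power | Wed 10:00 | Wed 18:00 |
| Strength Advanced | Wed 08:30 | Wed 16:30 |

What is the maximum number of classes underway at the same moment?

3

Walk through starts and ends in time order (an end at T is processed before a start at T):
Tue 08:30 start HIIT Advanced → 1
Tue 16:30 end HIIT Advanced → 0
Wed 07:00 start Pilates Flow → 1
Wed 08:30 start Strength Advanced → 2
Wed 10:00 start Core Power → 3
Wed 15:00 end Pilates Flow → 2
Wed 16:30 end Strength Advanced → 1
Wed 18:00 end Core Power → 0
Wed 21:00 start Zumba Intro → 1
Wed 23:30 end Zumba Intro → 0
Peak is 3, at Wed 10:00 (Core Power, Pilates Flow, Strength Advanced).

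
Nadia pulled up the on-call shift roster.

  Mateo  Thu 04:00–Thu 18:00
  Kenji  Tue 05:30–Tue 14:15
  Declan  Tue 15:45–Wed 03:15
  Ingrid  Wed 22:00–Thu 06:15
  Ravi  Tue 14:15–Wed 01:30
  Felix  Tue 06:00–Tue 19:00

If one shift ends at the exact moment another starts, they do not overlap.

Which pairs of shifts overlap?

Declan & Felix, Declan & Ravi, Felix & Kenji, Felix & Ravi, Ingrid & Mateo

Check each pair: they overlap iff neither finishes before the other starts.
Sorted by start: Kenji, Felix, Ravi, Declan, Ingrid, Mateo.
Felix starts before Kenji ends → Kenji and Felix overlap.
Ravi starts exactly when Kenji ends (back-to-back, no overlap), so Kenji has no further overlaps.
Ravi starts before Felix ends → Felix and Ravi overlap.
Declan starts before Felix ends → Felix and Declan overlap.
Ingrid starts after Felix ends, so Felix has no further overlaps.
Declan starts before Ravi ends → Ravi and Declan overlap.
Ingrid starts after Ravi ends, so Ravi has no further overlaps.
Ingrid starts after Declan ends, so Declan has no further overlaps.
Mateo starts before Ingrid ends → Ingrid and Mateo overlap.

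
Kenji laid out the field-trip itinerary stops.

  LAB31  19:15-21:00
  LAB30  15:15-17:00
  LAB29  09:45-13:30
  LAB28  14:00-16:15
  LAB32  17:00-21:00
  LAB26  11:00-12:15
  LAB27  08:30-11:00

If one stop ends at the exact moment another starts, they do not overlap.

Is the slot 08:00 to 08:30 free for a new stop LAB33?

LAB27: starts 08:30 at or after LAB33 ends 08:30 → clear.
LAB29: starts 09:45 at or after LAB33 ends 08:30 → clear.
LAB26: starts 11:00 at or after LAB33 ends 08:30 → clear.
LAB28: starts 14:00 at or after LAB33 ends 08:30 → clear.
LAB30: starts 15:15 at or after LAB33 ends 08:30 → clear.
LAB32: starts 17:00 at or after LAB33 ends 08:30 → clear.
LAB31: starts 19:15 at or after LAB33 ends 08:30 → clear.

Yes — the slot is free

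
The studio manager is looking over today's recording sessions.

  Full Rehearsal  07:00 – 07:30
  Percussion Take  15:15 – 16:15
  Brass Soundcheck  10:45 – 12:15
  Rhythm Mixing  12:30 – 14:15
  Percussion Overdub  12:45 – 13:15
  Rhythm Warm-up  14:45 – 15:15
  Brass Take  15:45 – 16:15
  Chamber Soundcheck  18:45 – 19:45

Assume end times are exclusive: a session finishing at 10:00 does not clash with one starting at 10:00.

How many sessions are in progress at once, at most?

Sweep the timeline, counting +1 at each start and −1 at each end (ends before starts at a tie):
07:00 start Full Rehearsal → 1
07:30 end Full Rehearsal → 0
10:45 start Brass Soundcheck → 1
12:15 end Brass Soundcheck → 0
12:30 start Rhythm Mixing → 1
12:45 start Percussion Overdub → 2
13:15 end Percussion Overdub → 1
14:15 end Rhythm Mixing → 0
14:45 start Rhythm Warm-up → 1
15:15 end Rhythm Warm-up → 0
15:15 start Percussion Take → 1
15:45 start Brass Take → 2
16:15 end Brass Take → 1
16:15 end Percussion Take → 0
18:45 start Chamber Soundcheck → 1
19:45 end Chamber Soundcheck → 0
Peak is 2, at 12:45 (Percussion Overdub, Rhythm Mixing).

2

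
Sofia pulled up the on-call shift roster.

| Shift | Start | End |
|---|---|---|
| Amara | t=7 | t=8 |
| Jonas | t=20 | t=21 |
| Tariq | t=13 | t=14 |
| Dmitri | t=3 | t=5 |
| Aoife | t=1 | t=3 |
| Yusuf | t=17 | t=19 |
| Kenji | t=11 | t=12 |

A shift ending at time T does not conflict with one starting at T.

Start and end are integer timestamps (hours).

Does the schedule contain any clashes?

No

Check each pair: they overlap iff neither finishes before the other starts.
Sorted by start: Aoife, Dmitri, Amara, Kenji, Tariq, Yusuf, Jonas.
Dmitri starts exactly when Aoife ends (back-to-back, no overlap) — done with Aoife.
Amara starts after Dmitri ends — done with Dmitri.
Kenji starts after Amara ends — done with Amara.
Tariq starts after Kenji ends — done with Kenji.
Yusuf starts after Tariq ends — done with Tariq.
Jonas starts after Yusuf ends.
Every pair is clear; the schedule has no overlaps.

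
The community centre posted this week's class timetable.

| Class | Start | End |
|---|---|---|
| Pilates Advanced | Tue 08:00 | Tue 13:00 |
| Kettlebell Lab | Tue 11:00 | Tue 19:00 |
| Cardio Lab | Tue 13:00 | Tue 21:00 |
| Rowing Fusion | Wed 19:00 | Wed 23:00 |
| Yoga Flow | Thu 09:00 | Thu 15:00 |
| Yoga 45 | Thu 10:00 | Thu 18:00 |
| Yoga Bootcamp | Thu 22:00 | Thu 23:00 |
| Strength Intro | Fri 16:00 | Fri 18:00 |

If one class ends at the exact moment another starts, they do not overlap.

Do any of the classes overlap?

Sorted by start: Pilates Advanced, Kettlebell Lab, Cardio Lab, Rowing Fusion, Yoga Flow, Yoga 45, Yoga Bootcamp, Strength Intro.
Kettlebell Lab starts before Pilates Advanced ends → Pilates Advanced and Kettlebell Lab overlap.
That's a conflict, so the schedule is not conflict-free.

Yes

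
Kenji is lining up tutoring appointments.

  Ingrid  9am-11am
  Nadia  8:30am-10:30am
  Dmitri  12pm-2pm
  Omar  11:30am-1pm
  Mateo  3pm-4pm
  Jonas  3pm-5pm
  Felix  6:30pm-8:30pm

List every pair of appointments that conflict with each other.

Sorted by start: Nadia, Ingrid, Omar, Dmitri, Mateo, Jonas, Felix.
Ingrid starts before Nadia ends → Nadia and Ingrid overlap.
Omar starts after Nadia ends — done with Nadia.
Omar starts after Ingrid ends — done with Ingrid.
Dmitri starts before Omar ends → Omar and Dmitri overlap.
Mateo starts after Omar ends — done with Omar.
Mateo starts after Dmitri ends — done with Dmitri.
Jonas starts before Mateo ends → Mateo and Jonas overlap.
Felix starts after Mateo ends.
Felix starts after Jonas ends.

Dmitri & Omar, Ingrid & Nadia, Jonas & Mateo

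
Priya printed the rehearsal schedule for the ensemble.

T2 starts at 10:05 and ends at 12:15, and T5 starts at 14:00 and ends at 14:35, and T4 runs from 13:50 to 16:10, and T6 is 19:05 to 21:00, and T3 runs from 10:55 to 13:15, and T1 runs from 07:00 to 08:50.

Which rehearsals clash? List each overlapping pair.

T2 & T3, T4 & T5

Two intervals overlap when each starts before the other ends.
Sorted by start: T1, T2, T3, T4, T5, T6.
T2 starts after T1 ends; T1 is clear from here.
T3 starts before T2 ends → T2 and T3 overlap.
T4 starts after T2 ends; T2 is clear from here.
T4 starts after T3 ends; T3 is clear from here.
T5 starts before T4 ends → T4 and T5 overlap.
T6 starts after T4 ends.
T6 starts after T5 ends.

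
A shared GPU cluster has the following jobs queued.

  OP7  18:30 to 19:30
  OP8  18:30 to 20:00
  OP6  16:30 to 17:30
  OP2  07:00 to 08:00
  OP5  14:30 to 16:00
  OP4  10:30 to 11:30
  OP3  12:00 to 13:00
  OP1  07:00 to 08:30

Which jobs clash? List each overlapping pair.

OP1 & OP2, OP7 & OP8

Sorted by start: OP1, OP2, OP4, OP3, OP5, OP6, OP7, OP8.
OP2 starts before OP1 ends → OP1 and OP2 overlap.
OP4 starts after OP1 ends — done with OP1.
OP4 starts after OP2 ends — done with OP2.
OP3 starts after OP4 ends — done with OP4.
OP5 starts after OP3 ends — done with OP3.
OP6 starts after OP5 ends — done with OP5.
OP7 starts after OP6 ends — done with OP6.
OP8 starts before OP7 ends → OP7 and OP8 overlap.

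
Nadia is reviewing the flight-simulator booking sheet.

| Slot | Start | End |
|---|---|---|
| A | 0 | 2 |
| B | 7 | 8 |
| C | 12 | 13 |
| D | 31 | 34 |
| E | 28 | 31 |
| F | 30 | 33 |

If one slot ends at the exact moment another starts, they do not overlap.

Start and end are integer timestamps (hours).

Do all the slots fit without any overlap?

Sorted by start: A, B, C, E, F, D.
B starts after A ends, so nothing later overlaps A either.
C starts after B ends, so nothing later overlaps B either.
E starts after C ends, so nothing later overlaps C either.
F starts before E ends → E and F overlap.
That's a conflict, so the schedule is not conflict-free.

No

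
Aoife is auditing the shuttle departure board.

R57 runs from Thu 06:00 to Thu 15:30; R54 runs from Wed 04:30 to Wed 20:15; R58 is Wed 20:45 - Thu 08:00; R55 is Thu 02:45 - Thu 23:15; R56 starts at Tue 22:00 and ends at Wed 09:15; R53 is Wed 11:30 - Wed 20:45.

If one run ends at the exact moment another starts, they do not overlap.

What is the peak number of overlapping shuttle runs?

3

Walk through starts and ends in time order (an end at T is processed before a start at T):
Tue 22:00 start R56 → 1
Wed 04:30 start R54 → 2
Wed 09:15 end R56 → 1
Wed 11:30 start R53 → 2
Wed 20:15 end R54 → 1
Wed 20:45 end R53 → 0
Wed 20:45 start R58 → 1
Thu 02:45 start R55 → 2
Thu 06:00 start R57 → 3
Thu 08:00 end R58 → 2
Thu 15:30 end R57 → 1
Thu 23:15 end R55 → 0
Peak is 3, at Thu 06:00 (R55, R57, R58).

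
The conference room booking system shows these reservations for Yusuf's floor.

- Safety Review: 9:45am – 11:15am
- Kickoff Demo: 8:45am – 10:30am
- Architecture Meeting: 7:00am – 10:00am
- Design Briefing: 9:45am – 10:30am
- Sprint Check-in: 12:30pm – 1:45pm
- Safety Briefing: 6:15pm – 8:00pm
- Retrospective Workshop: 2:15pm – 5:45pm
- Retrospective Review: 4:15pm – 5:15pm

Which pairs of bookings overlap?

Architecture Meeting & Design Briefing, Architecture Meeting & Kickoff Demo, Architecture Meeting & Safety Review, Design Briefing & Kickoff Demo, Design Briefing & Safety Review, Kickoff Demo & Safety Review, Retrospective Review & Retrospective Workshop

Check each pair: they overlap iff neither finishes before the other starts.
Sorted by start: Architecture Meeting, Kickoff Demo, Safety Review, Design Briefing, Sprint Check-in, Retrospective Workshop, Retrospective Review, Safety Briefing.
Kickoff Demo starts before Architecture Meeting ends → Architecture Meeting and Kickoff Demo overlap.
Safety Review starts before Architecture Meeting ends → Architecture Meeting and Safety Review overlap.
Design Briefing starts before Architecture Meeting ends → Architecture Meeting and Design Briefing overlap.
Sprint Check-in starts after Architecture Meeting ends; Architecture Meeting is clear from here.
Safety Review starts before Kickoff Demo ends → Kickoff Demo and Safety Review overlap.
Design Briefing starts before Kickoff Demo ends → Kickoff Demo and Design Briefing overlap.
Sprint Check-in starts after Kickoff Demo ends; Kickoff Demo is clear from here.
Design Briefing starts before Safety Review ends → Safety Review and Design Briefing overlap.
Sprint Check-in starts after Safety Review ends; Safety Review is clear from here.
Sprint Check-in starts after Design Briefing ends; Design Briefing is clear from here.
Retrospective Workshop starts after Sprint Check-in ends; Sprint Check-in is clear from here.
Retrospective Review starts before Retrospective Workshop ends → Retrospective Workshop and Retrospective Review overlap.
Safety Briefing starts after Retrospective Workshop ends.
Safety Briefing starts after Retrospective Review ends.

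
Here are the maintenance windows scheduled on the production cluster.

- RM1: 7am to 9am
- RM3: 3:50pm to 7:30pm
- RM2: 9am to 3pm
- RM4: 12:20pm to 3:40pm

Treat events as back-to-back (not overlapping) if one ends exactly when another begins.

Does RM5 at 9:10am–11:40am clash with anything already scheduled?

Yes — it overlaps RM2

RM1: ends 9am at or before RM5 starts 9:10am → clear.
RM2: starts 9am before RM5 ends 11:40am, and ends 3pm after RM5 starts 9:10am → overlap.
RM4: starts 12:20pm at or after RM5 ends 11:40am → clear.
RM3: starts 3:50pm at or after RM5 ends 11:40am → clear.
RM5 overlaps RM2.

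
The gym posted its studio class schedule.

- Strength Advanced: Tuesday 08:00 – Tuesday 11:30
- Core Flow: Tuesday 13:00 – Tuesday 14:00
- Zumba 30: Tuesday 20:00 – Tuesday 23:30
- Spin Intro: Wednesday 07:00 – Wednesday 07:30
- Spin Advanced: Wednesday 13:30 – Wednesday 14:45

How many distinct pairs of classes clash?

Check each pair: they overlap iff neither finishes before the other starts.
Sorted by start: Strength Advanced, Core Flow, Zumba 30, Spin Intro, Spin Advanced.
Core Flow starts after Strength Advanced ends, so nothing later overlaps Strength Advanced either.
Zumba 30 starts after Core Flow ends, so nothing later overlaps Core Flow either.
Spin Intro starts after Zumba 30 ends, so nothing later overlaps Zumba 30 either.
Spin Advanced starts after Spin Intro ends.
No pair overlaps.

0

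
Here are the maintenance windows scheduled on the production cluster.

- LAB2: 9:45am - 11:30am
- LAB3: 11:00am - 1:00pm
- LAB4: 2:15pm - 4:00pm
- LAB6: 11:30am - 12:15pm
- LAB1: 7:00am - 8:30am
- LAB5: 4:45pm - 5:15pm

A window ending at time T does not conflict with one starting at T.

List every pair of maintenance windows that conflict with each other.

LAB2 & LAB3, LAB3 & LAB6

Two intervals overlap when each starts before the other ends.
Sorted by start: LAB1, LAB2, LAB3, LAB6, LAB4, LAB5.
LAB2 starts after LAB1 ends; LAB1 is clear from here.
LAB3 starts before LAB2 ends → LAB2 and LAB3 overlap.
LAB6 starts exactly when LAB2 ends (back-to-back, no overlap); LAB2 is clear from here.
LAB6 starts before LAB3 ends → LAB3 and LAB6 overlap.
LAB4 starts after LAB3 ends; LAB3 is clear from here.
LAB4 starts after LAB6 ends; LAB6 is clear from here.
LAB5 starts after LAB4 ends.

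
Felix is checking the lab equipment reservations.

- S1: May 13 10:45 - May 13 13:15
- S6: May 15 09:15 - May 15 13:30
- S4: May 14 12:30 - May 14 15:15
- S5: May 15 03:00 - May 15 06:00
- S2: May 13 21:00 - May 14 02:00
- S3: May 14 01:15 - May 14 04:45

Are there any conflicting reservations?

Check each pair: they overlap iff neither finishes before the other starts.
Sorted by start: S1, S2, S3, S4, S5, S6.
S2 starts after S1 ends; S1 is clear from here.
S3 starts before S2 ends → S2 and S3 overlap.
That's a conflict, so the schedule is not conflict-free.

Yes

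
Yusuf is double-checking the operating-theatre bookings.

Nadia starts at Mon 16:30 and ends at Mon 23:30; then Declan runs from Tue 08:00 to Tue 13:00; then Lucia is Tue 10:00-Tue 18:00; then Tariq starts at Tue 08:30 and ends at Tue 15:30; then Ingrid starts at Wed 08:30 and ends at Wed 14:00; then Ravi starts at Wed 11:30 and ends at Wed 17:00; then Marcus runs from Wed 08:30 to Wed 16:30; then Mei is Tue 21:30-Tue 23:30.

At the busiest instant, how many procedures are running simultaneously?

3

Sort all start/end points and keep a running count:
Mon 16:30 start Nadia → 1
Mon 23:30 end Nadia → 0
Tue 08:00 start Declan → 1
Tue 08:30 start Tariq → 2
Tue 10:00 start Lucia → 3
Tue 13:00 end Declan → 2
Tue 15:30 end Tariq → 1
Tue 18:00 end Lucia → 0
Tue 21:30 start Mei → 1
Tue 23:30 end Mei → 0
Wed 08:30 start Ingrid → 1
Wed 08:30 start Marcus → 2
Wed 11:30 start Ravi → 3
Wed 14:00 end Ingrid → 2
Wed 16:30 end Marcus → 1
Wed 17:00 end Ravi → 0
Peak is 3, at Tue 10:00 (Declan, Lucia, Tariq).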